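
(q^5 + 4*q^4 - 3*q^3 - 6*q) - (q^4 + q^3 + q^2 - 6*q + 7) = q^5 + 3*q^4 - 4*q^3 - q^2 - 7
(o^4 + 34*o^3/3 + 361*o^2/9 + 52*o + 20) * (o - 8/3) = o^5 + 26*o^4/3 + 89*o^3/9 - 1484*o^2/27 - 356*o/3 - 160/3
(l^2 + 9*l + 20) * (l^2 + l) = l^4 + 10*l^3 + 29*l^2 + 20*l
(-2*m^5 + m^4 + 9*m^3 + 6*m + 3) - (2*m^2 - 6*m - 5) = -2*m^5 + m^4 + 9*m^3 - 2*m^2 + 12*m + 8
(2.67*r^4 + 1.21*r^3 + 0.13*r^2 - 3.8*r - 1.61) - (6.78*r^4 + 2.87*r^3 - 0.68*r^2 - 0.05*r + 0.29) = -4.11*r^4 - 1.66*r^3 + 0.81*r^2 - 3.75*r - 1.9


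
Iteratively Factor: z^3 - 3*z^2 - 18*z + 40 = (z - 5)*(z^2 + 2*z - 8) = (z - 5)*(z + 4)*(z - 2)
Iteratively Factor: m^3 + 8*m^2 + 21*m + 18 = (m + 3)*(m^2 + 5*m + 6) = (m + 3)^2*(m + 2)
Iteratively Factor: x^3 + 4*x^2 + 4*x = (x)*(x^2 + 4*x + 4) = x*(x + 2)*(x + 2)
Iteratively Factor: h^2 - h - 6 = (h - 3)*(h + 2)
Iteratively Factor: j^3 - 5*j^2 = (j - 5)*(j^2) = j*(j - 5)*(j)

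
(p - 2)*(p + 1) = p^2 - p - 2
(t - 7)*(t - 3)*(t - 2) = t^3 - 12*t^2 + 41*t - 42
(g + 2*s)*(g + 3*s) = g^2 + 5*g*s + 6*s^2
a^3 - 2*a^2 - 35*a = a*(a - 7)*(a + 5)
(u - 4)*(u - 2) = u^2 - 6*u + 8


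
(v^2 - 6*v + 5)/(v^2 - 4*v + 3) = (v - 5)/(v - 3)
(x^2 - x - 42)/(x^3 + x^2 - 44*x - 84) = 1/(x + 2)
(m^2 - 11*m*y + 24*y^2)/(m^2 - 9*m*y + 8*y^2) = (-m + 3*y)/(-m + y)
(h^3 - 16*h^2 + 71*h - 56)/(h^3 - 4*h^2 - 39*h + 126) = (h^2 - 9*h + 8)/(h^2 + 3*h - 18)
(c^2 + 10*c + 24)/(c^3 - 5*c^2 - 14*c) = (c^2 + 10*c + 24)/(c*(c^2 - 5*c - 14))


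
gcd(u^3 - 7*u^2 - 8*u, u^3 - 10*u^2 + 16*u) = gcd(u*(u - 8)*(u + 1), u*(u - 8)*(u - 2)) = u^2 - 8*u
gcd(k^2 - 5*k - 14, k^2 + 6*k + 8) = k + 2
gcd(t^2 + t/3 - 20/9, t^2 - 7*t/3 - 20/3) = t + 5/3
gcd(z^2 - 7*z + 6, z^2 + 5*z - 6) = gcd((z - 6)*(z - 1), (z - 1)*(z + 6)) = z - 1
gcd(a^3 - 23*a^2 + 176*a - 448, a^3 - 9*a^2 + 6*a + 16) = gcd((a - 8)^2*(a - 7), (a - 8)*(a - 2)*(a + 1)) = a - 8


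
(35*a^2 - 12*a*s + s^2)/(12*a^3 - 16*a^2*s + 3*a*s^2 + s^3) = (35*a^2 - 12*a*s + s^2)/(12*a^3 - 16*a^2*s + 3*a*s^2 + s^3)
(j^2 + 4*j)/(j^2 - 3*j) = (j + 4)/(j - 3)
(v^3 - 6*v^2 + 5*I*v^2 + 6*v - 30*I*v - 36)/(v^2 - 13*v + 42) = (v^2 + 5*I*v + 6)/(v - 7)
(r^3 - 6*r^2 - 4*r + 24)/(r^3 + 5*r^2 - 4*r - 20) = (r - 6)/(r + 5)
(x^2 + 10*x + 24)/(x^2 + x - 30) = (x + 4)/(x - 5)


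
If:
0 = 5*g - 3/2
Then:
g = 3/10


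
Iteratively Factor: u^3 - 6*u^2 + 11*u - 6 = (u - 1)*(u^2 - 5*u + 6) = (u - 3)*(u - 1)*(u - 2)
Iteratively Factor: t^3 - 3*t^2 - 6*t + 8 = (t - 1)*(t^2 - 2*t - 8) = (t - 4)*(t - 1)*(t + 2)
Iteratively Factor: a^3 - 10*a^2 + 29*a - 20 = (a - 1)*(a^2 - 9*a + 20) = (a - 4)*(a - 1)*(a - 5)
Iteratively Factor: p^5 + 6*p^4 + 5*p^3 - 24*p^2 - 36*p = (p)*(p^4 + 6*p^3 + 5*p^2 - 24*p - 36) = p*(p + 2)*(p^3 + 4*p^2 - 3*p - 18) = p*(p + 2)*(p + 3)*(p^2 + p - 6) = p*(p + 2)*(p + 3)^2*(p - 2)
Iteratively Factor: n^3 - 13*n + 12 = (n - 1)*(n^2 + n - 12) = (n - 3)*(n - 1)*(n + 4)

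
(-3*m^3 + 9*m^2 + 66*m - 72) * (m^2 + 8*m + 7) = -3*m^5 - 15*m^4 + 117*m^3 + 519*m^2 - 114*m - 504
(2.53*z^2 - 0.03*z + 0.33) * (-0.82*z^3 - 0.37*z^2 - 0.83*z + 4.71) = -2.0746*z^5 - 0.9115*z^4 - 2.3594*z^3 + 11.8191*z^2 - 0.4152*z + 1.5543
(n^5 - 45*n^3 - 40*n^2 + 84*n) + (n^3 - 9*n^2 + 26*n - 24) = n^5 - 44*n^3 - 49*n^2 + 110*n - 24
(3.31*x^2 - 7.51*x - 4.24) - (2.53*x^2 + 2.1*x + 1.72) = 0.78*x^2 - 9.61*x - 5.96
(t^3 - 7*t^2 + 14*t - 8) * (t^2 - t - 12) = t^5 - 8*t^4 + 9*t^3 + 62*t^2 - 160*t + 96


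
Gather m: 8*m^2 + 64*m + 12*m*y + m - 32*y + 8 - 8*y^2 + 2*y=8*m^2 + m*(12*y + 65) - 8*y^2 - 30*y + 8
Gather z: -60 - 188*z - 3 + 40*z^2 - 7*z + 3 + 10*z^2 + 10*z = 50*z^2 - 185*z - 60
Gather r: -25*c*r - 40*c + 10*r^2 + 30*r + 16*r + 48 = -40*c + 10*r^2 + r*(46 - 25*c) + 48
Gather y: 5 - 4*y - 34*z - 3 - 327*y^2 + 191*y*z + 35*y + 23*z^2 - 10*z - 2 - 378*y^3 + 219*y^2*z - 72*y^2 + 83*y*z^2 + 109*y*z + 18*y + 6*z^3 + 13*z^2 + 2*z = -378*y^3 + y^2*(219*z - 399) + y*(83*z^2 + 300*z + 49) + 6*z^3 + 36*z^2 - 42*z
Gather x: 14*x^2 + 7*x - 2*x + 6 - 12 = 14*x^2 + 5*x - 6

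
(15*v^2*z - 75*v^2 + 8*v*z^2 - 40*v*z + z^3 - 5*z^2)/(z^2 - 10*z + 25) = (15*v^2 + 8*v*z + z^2)/(z - 5)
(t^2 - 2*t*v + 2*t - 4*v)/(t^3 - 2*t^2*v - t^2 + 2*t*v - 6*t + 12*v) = 1/(t - 3)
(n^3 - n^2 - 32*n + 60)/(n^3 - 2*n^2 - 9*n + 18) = (n^2 + n - 30)/(n^2 - 9)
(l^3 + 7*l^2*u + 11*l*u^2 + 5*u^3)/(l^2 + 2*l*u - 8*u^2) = (l^3 + 7*l^2*u + 11*l*u^2 + 5*u^3)/(l^2 + 2*l*u - 8*u^2)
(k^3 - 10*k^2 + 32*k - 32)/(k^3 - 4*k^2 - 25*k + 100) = (k^2 - 6*k + 8)/(k^2 - 25)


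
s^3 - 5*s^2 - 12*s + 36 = (s - 6)*(s - 2)*(s + 3)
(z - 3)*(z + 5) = z^2 + 2*z - 15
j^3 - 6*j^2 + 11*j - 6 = (j - 3)*(j - 2)*(j - 1)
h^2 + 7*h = h*(h + 7)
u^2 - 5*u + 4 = (u - 4)*(u - 1)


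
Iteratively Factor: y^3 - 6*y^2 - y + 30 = (y - 3)*(y^2 - 3*y - 10) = (y - 3)*(y + 2)*(y - 5)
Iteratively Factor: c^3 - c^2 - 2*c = (c + 1)*(c^2 - 2*c) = (c - 2)*(c + 1)*(c)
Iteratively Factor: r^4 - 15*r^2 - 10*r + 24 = (r + 3)*(r^3 - 3*r^2 - 6*r + 8) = (r - 4)*(r + 3)*(r^2 + r - 2) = (r - 4)*(r + 2)*(r + 3)*(r - 1)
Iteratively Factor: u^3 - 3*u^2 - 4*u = (u - 4)*(u^2 + u) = (u - 4)*(u + 1)*(u)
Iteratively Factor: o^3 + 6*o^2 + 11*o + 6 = (o + 3)*(o^2 + 3*o + 2) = (o + 2)*(o + 3)*(o + 1)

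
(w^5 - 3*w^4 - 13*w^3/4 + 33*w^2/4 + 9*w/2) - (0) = w^5 - 3*w^4 - 13*w^3/4 + 33*w^2/4 + 9*w/2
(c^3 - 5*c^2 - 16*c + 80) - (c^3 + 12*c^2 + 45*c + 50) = -17*c^2 - 61*c + 30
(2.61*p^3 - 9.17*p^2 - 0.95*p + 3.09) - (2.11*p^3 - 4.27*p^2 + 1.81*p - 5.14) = 0.5*p^3 - 4.9*p^2 - 2.76*p + 8.23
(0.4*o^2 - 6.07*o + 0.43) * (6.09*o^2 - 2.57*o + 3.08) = 2.436*o^4 - 37.9943*o^3 + 19.4506*o^2 - 19.8007*o + 1.3244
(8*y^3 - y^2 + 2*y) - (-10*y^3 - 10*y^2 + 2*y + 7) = 18*y^3 + 9*y^2 - 7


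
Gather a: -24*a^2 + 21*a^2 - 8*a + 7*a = -3*a^2 - a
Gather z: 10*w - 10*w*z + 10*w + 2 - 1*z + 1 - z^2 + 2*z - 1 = 20*w - z^2 + z*(1 - 10*w) + 2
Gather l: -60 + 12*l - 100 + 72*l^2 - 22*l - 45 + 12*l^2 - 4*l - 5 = 84*l^2 - 14*l - 210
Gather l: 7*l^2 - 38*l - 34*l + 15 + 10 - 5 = 7*l^2 - 72*l + 20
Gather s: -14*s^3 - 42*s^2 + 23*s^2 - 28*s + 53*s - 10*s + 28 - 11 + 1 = -14*s^3 - 19*s^2 + 15*s + 18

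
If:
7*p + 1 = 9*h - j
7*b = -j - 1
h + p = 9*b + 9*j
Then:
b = -16*p/479 - 81/479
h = 385*p/479 + 63/479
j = 112*p/479 + 88/479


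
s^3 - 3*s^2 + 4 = (s - 2)^2*(s + 1)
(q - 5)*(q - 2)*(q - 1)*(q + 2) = q^4 - 6*q^3 + q^2 + 24*q - 20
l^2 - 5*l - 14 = (l - 7)*(l + 2)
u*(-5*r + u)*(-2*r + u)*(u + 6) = 10*r^2*u^2 + 60*r^2*u - 7*r*u^3 - 42*r*u^2 + u^4 + 6*u^3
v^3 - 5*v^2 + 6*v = v*(v - 3)*(v - 2)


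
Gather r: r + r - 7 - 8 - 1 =2*r - 16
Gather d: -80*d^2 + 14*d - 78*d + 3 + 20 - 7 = -80*d^2 - 64*d + 16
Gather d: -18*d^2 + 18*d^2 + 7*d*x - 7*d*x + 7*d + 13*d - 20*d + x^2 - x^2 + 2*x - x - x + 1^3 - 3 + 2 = 0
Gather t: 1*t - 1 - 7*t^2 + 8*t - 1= -7*t^2 + 9*t - 2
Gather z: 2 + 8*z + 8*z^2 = 8*z^2 + 8*z + 2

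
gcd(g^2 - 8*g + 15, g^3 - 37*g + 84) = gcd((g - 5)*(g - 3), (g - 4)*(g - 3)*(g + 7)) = g - 3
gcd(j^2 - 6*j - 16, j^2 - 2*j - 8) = j + 2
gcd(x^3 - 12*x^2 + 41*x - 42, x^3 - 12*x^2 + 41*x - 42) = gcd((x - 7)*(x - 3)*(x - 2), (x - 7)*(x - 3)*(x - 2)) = x^3 - 12*x^2 + 41*x - 42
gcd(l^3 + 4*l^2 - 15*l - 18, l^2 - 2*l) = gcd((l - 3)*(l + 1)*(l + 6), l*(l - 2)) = 1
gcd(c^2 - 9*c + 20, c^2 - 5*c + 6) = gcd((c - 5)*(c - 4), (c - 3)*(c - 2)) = 1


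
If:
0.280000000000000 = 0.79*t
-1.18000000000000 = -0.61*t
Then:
No Solution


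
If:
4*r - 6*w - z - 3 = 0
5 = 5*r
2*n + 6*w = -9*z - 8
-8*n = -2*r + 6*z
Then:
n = 35/26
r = 1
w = 16/39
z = -19/13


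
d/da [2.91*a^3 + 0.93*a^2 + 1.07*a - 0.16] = 8.73*a^2 + 1.86*a + 1.07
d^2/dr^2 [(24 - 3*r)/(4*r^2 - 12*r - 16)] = 3*((r - 8)*(2*r - 3)^2 + (3*r - 11)*(-r^2 + 3*r + 4))/(2*(-r^2 + 3*r + 4)^3)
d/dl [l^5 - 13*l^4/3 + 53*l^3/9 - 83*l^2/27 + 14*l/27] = 5*l^4 - 52*l^3/3 + 53*l^2/3 - 166*l/27 + 14/27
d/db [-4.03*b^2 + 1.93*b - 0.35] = 1.93 - 8.06*b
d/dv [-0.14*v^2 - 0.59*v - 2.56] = -0.28*v - 0.59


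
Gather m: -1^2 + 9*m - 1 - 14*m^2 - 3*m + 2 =-14*m^2 + 6*m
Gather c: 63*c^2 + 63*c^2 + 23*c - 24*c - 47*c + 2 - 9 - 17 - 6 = 126*c^2 - 48*c - 30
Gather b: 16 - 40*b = 16 - 40*b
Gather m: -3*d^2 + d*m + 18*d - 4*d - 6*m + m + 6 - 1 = -3*d^2 + 14*d + m*(d - 5) + 5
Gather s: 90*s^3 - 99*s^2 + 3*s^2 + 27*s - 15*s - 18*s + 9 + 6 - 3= 90*s^3 - 96*s^2 - 6*s + 12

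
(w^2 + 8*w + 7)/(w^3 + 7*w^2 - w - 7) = 1/(w - 1)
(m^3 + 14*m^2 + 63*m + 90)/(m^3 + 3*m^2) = 1 + 11/m + 30/m^2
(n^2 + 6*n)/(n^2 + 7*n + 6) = n/(n + 1)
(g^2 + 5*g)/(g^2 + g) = (g + 5)/(g + 1)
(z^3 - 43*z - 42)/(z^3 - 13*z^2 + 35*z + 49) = (z + 6)/(z - 7)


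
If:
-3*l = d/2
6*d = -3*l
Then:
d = 0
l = 0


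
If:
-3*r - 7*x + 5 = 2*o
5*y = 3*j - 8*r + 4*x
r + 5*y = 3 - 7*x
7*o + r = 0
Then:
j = 230*y/21 + 58/21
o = -5*y/12 - 1/6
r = 35*y/12 + 7/6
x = 11/42 - 95*y/84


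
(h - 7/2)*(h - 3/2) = h^2 - 5*h + 21/4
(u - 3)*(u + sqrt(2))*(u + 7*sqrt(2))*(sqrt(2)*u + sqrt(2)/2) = sqrt(2)*u^4 - 5*sqrt(2)*u^3/2 + 16*u^3 - 40*u^2 + 25*sqrt(2)*u^2/2 - 35*sqrt(2)*u - 24*u - 21*sqrt(2)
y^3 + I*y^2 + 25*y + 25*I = (y - 5*I)*(y + I)*(y + 5*I)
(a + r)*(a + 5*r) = a^2 + 6*a*r + 5*r^2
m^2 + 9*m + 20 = (m + 4)*(m + 5)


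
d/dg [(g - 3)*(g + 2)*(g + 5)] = 3*g^2 + 8*g - 11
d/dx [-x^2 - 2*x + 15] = -2*x - 2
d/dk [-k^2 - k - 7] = -2*k - 1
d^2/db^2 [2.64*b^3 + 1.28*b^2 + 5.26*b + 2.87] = 15.84*b + 2.56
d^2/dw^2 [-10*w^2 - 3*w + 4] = -20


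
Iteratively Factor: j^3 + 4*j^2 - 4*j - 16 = (j - 2)*(j^2 + 6*j + 8) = (j - 2)*(j + 2)*(j + 4)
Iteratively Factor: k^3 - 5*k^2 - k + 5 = (k + 1)*(k^2 - 6*k + 5) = (k - 5)*(k + 1)*(k - 1)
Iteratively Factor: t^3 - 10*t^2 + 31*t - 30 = (t - 5)*(t^2 - 5*t + 6) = (t - 5)*(t - 2)*(t - 3)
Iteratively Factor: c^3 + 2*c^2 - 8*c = (c - 2)*(c^2 + 4*c) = c*(c - 2)*(c + 4)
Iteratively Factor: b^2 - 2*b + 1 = (b - 1)*(b - 1)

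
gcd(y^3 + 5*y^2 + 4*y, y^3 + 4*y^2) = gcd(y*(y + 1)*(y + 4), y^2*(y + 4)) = y^2 + 4*y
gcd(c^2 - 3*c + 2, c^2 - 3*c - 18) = 1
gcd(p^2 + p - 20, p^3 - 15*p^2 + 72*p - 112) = p - 4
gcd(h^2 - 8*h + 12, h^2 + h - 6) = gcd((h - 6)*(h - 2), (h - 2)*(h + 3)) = h - 2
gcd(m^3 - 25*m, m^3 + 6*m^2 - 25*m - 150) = m^2 - 25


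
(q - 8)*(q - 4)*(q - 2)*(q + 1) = q^4 - 13*q^3 + 42*q^2 - 8*q - 64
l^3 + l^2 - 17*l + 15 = (l - 3)*(l - 1)*(l + 5)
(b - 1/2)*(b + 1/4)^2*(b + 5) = b^4 + 5*b^3 - 3*b^2/16 - 31*b/32 - 5/32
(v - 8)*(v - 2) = v^2 - 10*v + 16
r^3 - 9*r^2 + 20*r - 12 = (r - 6)*(r - 2)*(r - 1)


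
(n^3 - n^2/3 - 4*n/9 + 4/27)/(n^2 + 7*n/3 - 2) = (n^2 + n/3 - 2/9)/(n + 3)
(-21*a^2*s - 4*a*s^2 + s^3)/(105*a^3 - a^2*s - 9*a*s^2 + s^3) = s/(-5*a + s)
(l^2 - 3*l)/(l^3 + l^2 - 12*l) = 1/(l + 4)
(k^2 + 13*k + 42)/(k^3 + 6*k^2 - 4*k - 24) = (k + 7)/(k^2 - 4)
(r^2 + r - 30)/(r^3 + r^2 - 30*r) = 1/r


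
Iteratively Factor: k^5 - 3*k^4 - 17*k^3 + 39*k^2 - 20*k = (k - 1)*(k^4 - 2*k^3 - 19*k^2 + 20*k) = (k - 5)*(k - 1)*(k^3 + 3*k^2 - 4*k) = (k - 5)*(k - 1)^2*(k^2 + 4*k) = k*(k - 5)*(k - 1)^2*(k + 4)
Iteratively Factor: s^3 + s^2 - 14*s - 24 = (s + 2)*(s^2 - s - 12) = (s + 2)*(s + 3)*(s - 4)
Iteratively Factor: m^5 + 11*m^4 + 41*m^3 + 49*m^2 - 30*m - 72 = (m + 3)*(m^4 + 8*m^3 + 17*m^2 - 2*m - 24) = (m + 2)*(m + 3)*(m^3 + 6*m^2 + 5*m - 12) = (m + 2)*(m + 3)*(m + 4)*(m^2 + 2*m - 3) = (m - 1)*(m + 2)*(m + 3)*(m + 4)*(m + 3)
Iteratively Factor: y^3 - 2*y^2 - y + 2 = (y - 1)*(y^2 - y - 2) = (y - 2)*(y - 1)*(y + 1)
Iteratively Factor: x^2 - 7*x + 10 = (x - 5)*(x - 2)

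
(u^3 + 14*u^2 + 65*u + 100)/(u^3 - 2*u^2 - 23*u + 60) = (u^2 + 9*u + 20)/(u^2 - 7*u + 12)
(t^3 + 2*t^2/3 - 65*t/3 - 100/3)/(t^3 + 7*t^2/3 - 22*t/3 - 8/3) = (3*t^2 - 10*t - 25)/(3*t^2 - 5*t - 2)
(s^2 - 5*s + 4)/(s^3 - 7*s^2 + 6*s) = (s - 4)/(s*(s - 6))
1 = 1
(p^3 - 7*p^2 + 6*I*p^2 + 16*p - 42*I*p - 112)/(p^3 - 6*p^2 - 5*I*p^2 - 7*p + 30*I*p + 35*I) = (p^2 + 6*I*p + 16)/(p^2 + p*(1 - 5*I) - 5*I)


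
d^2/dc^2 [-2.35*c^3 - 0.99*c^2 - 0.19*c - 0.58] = -14.1*c - 1.98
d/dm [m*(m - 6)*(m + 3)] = 3*m^2 - 6*m - 18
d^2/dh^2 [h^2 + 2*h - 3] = 2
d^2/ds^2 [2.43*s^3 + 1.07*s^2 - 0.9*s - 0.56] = 14.58*s + 2.14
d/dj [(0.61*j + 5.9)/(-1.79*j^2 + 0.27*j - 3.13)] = (1.0919*j^2 + 21.122*j - 3.5023)/(3.2041*j^4 - 0.9666*j^3 + 11.2783*j^2 - 1.6902*j + 9.7969)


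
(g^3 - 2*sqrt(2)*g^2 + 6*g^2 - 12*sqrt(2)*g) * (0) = 0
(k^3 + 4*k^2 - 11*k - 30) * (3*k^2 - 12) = 3*k^5 + 12*k^4 - 45*k^3 - 138*k^2 + 132*k + 360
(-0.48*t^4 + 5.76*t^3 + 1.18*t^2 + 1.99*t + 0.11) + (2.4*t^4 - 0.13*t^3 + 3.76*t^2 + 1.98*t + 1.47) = 1.92*t^4 + 5.63*t^3 + 4.94*t^2 + 3.97*t + 1.58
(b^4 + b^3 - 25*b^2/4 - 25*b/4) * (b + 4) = b^5 + 5*b^4 - 9*b^3/4 - 125*b^2/4 - 25*b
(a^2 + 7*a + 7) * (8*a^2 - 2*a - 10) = 8*a^4 + 54*a^3 + 32*a^2 - 84*a - 70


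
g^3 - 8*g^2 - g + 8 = (g - 8)*(g - 1)*(g + 1)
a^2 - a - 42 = (a - 7)*(a + 6)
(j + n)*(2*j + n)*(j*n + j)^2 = 2*j^4*n^2 + 4*j^4*n + 2*j^4 + 3*j^3*n^3 + 6*j^3*n^2 + 3*j^3*n + j^2*n^4 + 2*j^2*n^3 + j^2*n^2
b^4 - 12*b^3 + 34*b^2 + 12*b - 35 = (b - 7)*(b - 5)*(b - 1)*(b + 1)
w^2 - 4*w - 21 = (w - 7)*(w + 3)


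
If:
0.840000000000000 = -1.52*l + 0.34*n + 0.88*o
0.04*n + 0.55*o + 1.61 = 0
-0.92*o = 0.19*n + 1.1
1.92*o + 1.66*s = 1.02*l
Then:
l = 0.10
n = 12.94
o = -3.87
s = 4.54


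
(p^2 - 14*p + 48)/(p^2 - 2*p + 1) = (p^2 - 14*p + 48)/(p^2 - 2*p + 1)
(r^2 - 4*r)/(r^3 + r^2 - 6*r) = (r - 4)/(r^2 + r - 6)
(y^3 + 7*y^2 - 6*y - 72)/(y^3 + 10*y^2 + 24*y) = (y - 3)/y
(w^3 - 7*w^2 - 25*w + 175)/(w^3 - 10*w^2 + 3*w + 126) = (w^2 - 25)/(w^2 - 3*w - 18)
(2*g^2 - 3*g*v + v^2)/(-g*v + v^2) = (-2*g + v)/v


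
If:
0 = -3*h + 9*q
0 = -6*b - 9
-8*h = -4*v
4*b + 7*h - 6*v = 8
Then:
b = -3/2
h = -14/5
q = -14/15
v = -28/5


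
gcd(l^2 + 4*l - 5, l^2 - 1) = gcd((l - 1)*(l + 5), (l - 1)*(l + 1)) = l - 1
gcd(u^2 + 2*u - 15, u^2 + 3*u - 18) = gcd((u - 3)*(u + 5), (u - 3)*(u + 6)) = u - 3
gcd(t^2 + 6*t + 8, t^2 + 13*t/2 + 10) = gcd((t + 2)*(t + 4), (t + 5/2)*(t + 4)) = t + 4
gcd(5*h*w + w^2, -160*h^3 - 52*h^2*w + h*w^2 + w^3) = 5*h + w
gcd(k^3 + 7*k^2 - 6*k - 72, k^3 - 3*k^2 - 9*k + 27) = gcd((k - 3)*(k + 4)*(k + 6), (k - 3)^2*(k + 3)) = k - 3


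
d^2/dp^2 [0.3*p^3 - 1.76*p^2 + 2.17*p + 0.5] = 1.8*p - 3.52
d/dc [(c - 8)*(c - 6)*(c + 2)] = 3*c^2 - 24*c + 20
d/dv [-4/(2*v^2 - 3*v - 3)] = 4*(4*v - 3)/(-2*v^2 + 3*v + 3)^2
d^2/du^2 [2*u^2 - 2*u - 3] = 4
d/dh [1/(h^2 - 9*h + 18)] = (9 - 2*h)/(h^2 - 9*h + 18)^2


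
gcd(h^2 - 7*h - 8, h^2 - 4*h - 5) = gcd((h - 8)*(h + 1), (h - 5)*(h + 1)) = h + 1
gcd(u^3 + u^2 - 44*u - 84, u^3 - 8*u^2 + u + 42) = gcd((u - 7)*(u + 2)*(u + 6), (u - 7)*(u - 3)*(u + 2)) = u^2 - 5*u - 14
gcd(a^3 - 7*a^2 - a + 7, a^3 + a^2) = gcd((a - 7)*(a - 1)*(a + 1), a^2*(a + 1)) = a + 1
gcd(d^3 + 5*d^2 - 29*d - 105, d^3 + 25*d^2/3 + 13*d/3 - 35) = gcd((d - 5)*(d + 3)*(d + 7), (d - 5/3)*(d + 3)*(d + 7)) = d^2 + 10*d + 21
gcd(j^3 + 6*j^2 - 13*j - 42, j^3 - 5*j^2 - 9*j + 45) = j - 3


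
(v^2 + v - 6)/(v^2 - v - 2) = (v + 3)/(v + 1)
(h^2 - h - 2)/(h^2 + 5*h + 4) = (h - 2)/(h + 4)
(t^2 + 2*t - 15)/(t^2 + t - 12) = (t + 5)/(t + 4)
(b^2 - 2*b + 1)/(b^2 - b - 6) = (-b^2 + 2*b - 1)/(-b^2 + b + 6)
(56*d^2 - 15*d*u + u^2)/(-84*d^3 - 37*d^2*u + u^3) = (-8*d + u)/(12*d^2 + 7*d*u + u^2)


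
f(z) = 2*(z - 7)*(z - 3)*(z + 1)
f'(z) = 2*(z - 7)*(z - 3) + 2*(z - 7)*(z + 1) + 2*(z - 3)*(z + 1) = 6*z^2 - 36*z + 22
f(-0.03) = 41.32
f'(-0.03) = 23.09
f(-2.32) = -130.90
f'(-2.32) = 137.81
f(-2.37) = -137.87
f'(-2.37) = 141.02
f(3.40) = -12.67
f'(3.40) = -31.04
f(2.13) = 26.52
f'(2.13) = -27.46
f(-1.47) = -35.59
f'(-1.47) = 87.89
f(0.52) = 48.85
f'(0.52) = 4.90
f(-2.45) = -149.36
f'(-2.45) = 146.22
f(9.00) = 240.00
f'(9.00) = 184.00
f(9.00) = 240.00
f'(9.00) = 184.00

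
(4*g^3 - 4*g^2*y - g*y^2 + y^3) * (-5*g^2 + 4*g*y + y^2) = -20*g^5 + 36*g^4*y - 7*g^3*y^2 - 13*g^2*y^3 + 3*g*y^4 + y^5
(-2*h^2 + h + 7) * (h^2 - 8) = -2*h^4 + h^3 + 23*h^2 - 8*h - 56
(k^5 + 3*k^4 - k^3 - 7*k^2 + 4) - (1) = k^5 + 3*k^4 - k^3 - 7*k^2 + 3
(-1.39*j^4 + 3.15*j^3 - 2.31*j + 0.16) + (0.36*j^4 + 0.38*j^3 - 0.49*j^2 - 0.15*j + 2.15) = -1.03*j^4 + 3.53*j^3 - 0.49*j^2 - 2.46*j + 2.31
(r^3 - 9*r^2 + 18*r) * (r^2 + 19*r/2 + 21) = r^5 + r^4/2 - 93*r^3/2 - 18*r^2 + 378*r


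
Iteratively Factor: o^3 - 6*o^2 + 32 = (o - 4)*(o^2 - 2*o - 8) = (o - 4)^2*(o + 2)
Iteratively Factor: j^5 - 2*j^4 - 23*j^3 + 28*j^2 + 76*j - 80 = (j + 4)*(j^4 - 6*j^3 + j^2 + 24*j - 20) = (j + 2)*(j + 4)*(j^3 - 8*j^2 + 17*j - 10) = (j - 5)*(j + 2)*(j + 4)*(j^2 - 3*j + 2) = (j - 5)*(j - 1)*(j + 2)*(j + 4)*(j - 2)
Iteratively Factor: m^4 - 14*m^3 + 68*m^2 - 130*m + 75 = (m - 3)*(m^3 - 11*m^2 + 35*m - 25) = (m - 5)*(m - 3)*(m^2 - 6*m + 5) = (m - 5)*(m - 3)*(m - 1)*(m - 5)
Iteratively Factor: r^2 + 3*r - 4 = (r - 1)*(r + 4)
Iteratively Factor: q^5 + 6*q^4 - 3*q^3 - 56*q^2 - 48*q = (q)*(q^4 + 6*q^3 - 3*q^2 - 56*q - 48) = q*(q + 1)*(q^3 + 5*q^2 - 8*q - 48) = q*(q - 3)*(q + 1)*(q^2 + 8*q + 16) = q*(q - 3)*(q + 1)*(q + 4)*(q + 4)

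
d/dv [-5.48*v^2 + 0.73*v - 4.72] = 0.73 - 10.96*v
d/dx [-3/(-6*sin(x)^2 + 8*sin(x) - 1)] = 12*(2 - 3*sin(x))*cos(x)/(6*sin(x)^2 - 8*sin(x) + 1)^2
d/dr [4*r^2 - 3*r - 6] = 8*r - 3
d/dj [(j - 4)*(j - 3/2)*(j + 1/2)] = 3*j^2 - 10*j + 13/4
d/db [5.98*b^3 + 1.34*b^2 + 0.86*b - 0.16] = 17.94*b^2 + 2.68*b + 0.86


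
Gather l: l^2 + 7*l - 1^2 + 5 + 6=l^2 + 7*l + 10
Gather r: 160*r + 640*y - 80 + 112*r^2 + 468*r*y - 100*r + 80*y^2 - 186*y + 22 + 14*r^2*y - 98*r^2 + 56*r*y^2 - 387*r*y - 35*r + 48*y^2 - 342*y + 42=r^2*(14*y + 14) + r*(56*y^2 + 81*y + 25) + 128*y^2 + 112*y - 16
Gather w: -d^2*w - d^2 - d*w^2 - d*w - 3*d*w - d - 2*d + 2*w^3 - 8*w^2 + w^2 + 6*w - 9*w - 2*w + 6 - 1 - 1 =-d^2 - 3*d + 2*w^3 + w^2*(-d - 7) + w*(-d^2 - 4*d - 5) + 4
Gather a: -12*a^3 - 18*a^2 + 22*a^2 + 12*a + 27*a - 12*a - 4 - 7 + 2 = -12*a^3 + 4*a^2 + 27*a - 9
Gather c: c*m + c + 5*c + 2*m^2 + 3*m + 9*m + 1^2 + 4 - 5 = c*(m + 6) + 2*m^2 + 12*m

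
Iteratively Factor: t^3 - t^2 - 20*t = (t + 4)*(t^2 - 5*t) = t*(t + 4)*(t - 5)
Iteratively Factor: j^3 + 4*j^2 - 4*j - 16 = (j - 2)*(j^2 + 6*j + 8) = (j - 2)*(j + 2)*(j + 4)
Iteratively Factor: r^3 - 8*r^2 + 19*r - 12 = (r - 1)*(r^2 - 7*r + 12) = (r - 3)*(r - 1)*(r - 4)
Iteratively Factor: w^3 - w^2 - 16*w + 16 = (w - 4)*(w^2 + 3*w - 4) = (w - 4)*(w + 4)*(w - 1)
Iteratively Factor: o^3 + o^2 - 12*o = (o)*(o^2 + o - 12) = o*(o + 4)*(o - 3)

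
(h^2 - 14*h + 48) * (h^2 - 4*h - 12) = h^4 - 18*h^3 + 92*h^2 - 24*h - 576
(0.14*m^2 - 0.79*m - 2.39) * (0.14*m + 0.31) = 0.0196*m^3 - 0.0672*m^2 - 0.5795*m - 0.7409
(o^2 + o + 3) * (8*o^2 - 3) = 8*o^4 + 8*o^3 + 21*o^2 - 3*o - 9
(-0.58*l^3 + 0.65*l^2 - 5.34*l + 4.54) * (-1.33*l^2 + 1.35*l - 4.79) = 0.7714*l^5 - 1.6475*l^4 + 10.7579*l^3 - 16.3607*l^2 + 31.7076*l - 21.7466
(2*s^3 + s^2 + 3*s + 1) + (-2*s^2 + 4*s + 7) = 2*s^3 - s^2 + 7*s + 8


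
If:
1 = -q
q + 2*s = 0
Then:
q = -1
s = 1/2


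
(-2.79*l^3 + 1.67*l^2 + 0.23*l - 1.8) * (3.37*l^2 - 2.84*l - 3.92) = -9.4023*l^5 + 13.5515*l^4 + 6.9691*l^3 - 13.2656*l^2 + 4.2104*l + 7.056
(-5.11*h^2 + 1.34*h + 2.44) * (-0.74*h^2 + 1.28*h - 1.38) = 3.7814*h^4 - 7.5324*h^3 + 6.9614*h^2 + 1.274*h - 3.3672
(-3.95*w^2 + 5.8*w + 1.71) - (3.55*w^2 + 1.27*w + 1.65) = -7.5*w^2 + 4.53*w + 0.0600000000000001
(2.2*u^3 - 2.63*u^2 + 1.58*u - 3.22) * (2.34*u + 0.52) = 5.148*u^4 - 5.0102*u^3 + 2.3296*u^2 - 6.7132*u - 1.6744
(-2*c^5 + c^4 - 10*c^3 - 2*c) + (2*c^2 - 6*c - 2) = -2*c^5 + c^4 - 10*c^3 + 2*c^2 - 8*c - 2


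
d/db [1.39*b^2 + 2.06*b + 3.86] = 2.78*b + 2.06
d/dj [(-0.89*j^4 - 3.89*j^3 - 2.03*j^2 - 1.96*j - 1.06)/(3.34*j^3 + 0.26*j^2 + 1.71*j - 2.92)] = (-2.9726*j^6 - 0.462799999999994*j^5 + 1.2031*j^4 + 10.1842*j^3 + 41.7359*j^2 + 12.4064*j + 7.5358)/(11.1556*j^6 + 1.7368*j^5 + 11.4904*j^4 - 18.6164*j^3 + 1.4057*j^2 - 9.9864*j + 8.5264)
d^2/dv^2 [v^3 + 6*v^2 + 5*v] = 6*v + 12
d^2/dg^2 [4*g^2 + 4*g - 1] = 8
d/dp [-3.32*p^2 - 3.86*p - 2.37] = -6.64*p - 3.86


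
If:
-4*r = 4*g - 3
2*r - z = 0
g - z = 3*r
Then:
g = 5/8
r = 1/8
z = 1/4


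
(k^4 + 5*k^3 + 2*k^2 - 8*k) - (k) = k^4 + 5*k^3 + 2*k^2 - 9*k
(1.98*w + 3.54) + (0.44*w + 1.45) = 2.42*w + 4.99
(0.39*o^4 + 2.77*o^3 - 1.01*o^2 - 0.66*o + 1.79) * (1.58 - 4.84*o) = -1.8876*o^5 - 12.7906*o^4 + 9.265*o^3 + 1.5986*o^2 - 9.7064*o + 2.8282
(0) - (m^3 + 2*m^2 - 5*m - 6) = -m^3 - 2*m^2 + 5*m + 6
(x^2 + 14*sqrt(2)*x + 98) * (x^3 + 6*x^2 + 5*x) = x^5 + 6*x^4 + 14*sqrt(2)*x^4 + 103*x^3 + 84*sqrt(2)*x^3 + 70*sqrt(2)*x^2 + 588*x^2 + 490*x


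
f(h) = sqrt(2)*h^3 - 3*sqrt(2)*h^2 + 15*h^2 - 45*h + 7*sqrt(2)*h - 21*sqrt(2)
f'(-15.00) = 596.77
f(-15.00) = -1855.76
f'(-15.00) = 596.77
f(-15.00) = -1855.76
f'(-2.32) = -62.18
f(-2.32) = 91.98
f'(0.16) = -31.55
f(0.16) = -35.03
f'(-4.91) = -38.46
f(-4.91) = 234.58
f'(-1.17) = -54.46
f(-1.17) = 23.83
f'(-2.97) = -61.58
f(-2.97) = 132.39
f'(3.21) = 77.68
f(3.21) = 15.25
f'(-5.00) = -36.61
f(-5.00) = 237.96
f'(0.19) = -30.86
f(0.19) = -35.97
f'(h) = 3*sqrt(2)*h^2 - 6*sqrt(2)*h + 30*h - 45 + 7*sqrt(2)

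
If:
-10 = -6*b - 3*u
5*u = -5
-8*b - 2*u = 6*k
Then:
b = 13/6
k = -23/9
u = -1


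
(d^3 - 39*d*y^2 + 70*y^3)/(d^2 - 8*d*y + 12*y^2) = (-d^2 - 2*d*y + 35*y^2)/(-d + 6*y)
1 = 1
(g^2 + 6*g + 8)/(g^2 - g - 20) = (g + 2)/(g - 5)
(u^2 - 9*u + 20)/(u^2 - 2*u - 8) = (u - 5)/(u + 2)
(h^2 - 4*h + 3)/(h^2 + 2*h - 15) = (h - 1)/(h + 5)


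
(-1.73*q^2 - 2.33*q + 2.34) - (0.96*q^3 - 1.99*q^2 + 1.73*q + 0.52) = -0.96*q^3 + 0.26*q^2 - 4.06*q + 1.82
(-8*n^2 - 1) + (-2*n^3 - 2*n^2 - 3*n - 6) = -2*n^3 - 10*n^2 - 3*n - 7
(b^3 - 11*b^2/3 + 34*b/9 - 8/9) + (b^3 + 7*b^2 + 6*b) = 2*b^3 + 10*b^2/3 + 88*b/9 - 8/9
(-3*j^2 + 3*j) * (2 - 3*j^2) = 9*j^4 - 9*j^3 - 6*j^2 + 6*j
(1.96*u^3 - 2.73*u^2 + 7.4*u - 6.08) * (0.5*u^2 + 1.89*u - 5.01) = 0.98*u^5 + 2.3394*u^4 - 11.2793*u^3 + 24.6233*u^2 - 48.5652*u + 30.4608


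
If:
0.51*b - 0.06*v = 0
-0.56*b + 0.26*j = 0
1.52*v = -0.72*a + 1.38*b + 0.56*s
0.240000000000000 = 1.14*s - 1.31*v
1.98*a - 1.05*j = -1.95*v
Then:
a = -0.98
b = 0.14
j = 0.29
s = 1.54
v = 1.16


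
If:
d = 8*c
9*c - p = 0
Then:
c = p/9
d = 8*p/9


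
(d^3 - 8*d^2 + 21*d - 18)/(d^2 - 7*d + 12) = (d^2 - 5*d + 6)/(d - 4)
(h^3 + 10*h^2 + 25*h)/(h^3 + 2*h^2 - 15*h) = (h + 5)/(h - 3)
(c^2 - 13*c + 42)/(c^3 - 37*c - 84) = (c - 6)/(c^2 + 7*c + 12)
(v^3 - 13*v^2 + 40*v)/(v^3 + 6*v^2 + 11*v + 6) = v*(v^2 - 13*v + 40)/(v^3 + 6*v^2 + 11*v + 6)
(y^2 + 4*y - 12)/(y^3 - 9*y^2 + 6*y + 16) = (y + 6)/(y^2 - 7*y - 8)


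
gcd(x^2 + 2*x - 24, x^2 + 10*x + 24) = x + 6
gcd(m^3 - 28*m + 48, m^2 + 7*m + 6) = m + 6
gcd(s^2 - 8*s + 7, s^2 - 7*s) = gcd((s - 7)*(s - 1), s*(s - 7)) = s - 7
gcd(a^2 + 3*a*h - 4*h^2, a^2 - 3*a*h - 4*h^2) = 1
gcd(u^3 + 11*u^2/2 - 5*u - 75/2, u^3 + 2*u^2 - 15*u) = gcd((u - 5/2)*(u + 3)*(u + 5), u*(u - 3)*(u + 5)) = u + 5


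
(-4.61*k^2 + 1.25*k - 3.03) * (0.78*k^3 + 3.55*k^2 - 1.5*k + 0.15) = -3.5958*k^5 - 15.3905*k^4 + 8.9891*k^3 - 13.323*k^2 + 4.7325*k - 0.4545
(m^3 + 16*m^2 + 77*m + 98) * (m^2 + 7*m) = m^5 + 23*m^4 + 189*m^3 + 637*m^2 + 686*m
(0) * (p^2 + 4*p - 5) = 0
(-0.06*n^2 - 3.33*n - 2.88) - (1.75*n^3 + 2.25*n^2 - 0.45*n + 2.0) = -1.75*n^3 - 2.31*n^2 - 2.88*n - 4.88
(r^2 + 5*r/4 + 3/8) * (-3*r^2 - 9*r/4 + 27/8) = -3*r^4 - 6*r^3 - 9*r^2/16 + 27*r/8 + 81/64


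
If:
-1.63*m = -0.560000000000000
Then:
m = 0.34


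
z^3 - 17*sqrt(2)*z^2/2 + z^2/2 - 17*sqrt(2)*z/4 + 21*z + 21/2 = (z + 1/2)*(z - 7*sqrt(2))*(z - 3*sqrt(2)/2)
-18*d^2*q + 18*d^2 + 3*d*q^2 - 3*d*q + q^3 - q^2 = (-3*d + q)*(6*d + q)*(q - 1)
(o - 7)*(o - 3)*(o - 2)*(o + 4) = o^4 - 8*o^3 - 7*o^2 + 122*o - 168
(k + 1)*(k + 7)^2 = k^3 + 15*k^2 + 63*k + 49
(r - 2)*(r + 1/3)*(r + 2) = r^3 + r^2/3 - 4*r - 4/3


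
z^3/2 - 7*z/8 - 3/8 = (z/2 + 1/4)*(z - 3/2)*(z + 1)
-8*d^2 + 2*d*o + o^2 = (-2*d + o)*(4*d + o)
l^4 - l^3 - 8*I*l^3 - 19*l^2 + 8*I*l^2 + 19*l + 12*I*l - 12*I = (l - 1)*(l - 4*I)*(l - 3*I)*(l - I)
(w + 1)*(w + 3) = w^2 + 4*w + 3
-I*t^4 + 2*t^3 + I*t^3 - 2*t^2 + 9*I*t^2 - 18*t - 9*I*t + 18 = (t - 3)*(t + 3)*(t + 2*I)*(-I*t + I)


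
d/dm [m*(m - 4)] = 2*m - 4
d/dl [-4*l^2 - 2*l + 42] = -8*l - 2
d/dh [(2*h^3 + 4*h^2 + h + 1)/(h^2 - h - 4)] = (2*h^4 - 4*h^3 - 29*h^2 - 34*h - 3)/(h^4 - 2*h^3 - 7*h^2 + 8*h + 16)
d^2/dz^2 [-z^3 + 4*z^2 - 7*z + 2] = 8 - 6*z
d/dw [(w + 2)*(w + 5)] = 2*w + 7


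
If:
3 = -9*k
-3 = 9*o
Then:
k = -1/3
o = -1/3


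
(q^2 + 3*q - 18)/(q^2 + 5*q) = (q^2 + 3*q - 18)/(q*(q + 5))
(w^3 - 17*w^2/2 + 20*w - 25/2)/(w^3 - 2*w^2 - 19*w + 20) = (w - 5/2)/(w + 4)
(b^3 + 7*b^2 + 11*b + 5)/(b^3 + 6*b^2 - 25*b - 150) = (b^2 + 2*b + 1)/(b^2 + b - 30)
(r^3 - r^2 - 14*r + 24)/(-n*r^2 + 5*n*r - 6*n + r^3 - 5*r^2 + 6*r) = (r + 4)/(-n + r)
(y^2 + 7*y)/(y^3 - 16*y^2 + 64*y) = (y + 7)/(y^2 - 16*y + 64)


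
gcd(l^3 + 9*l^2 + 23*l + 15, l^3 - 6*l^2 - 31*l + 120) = l + 5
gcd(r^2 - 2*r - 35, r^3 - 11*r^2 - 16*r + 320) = r + 5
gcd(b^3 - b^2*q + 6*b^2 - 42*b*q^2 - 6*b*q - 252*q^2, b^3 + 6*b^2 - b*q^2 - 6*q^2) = b + 6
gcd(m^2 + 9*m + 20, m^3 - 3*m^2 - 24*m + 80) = m + 5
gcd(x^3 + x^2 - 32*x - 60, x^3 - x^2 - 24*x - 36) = x^2 - 4*x - 12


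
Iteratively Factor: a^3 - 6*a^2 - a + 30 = (a + 2)*(a^2 - 8*a + 15) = (a - 5)*(a + 2)*(a - 3)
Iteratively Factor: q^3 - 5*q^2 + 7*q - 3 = (q - 1)*(q^2 - 4*q + 3) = (q - 3)*(q - 1)*(q - 1)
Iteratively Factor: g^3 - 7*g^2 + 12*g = (g - 4)*(g^2 - 3*g) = (g - 4)*(g - 3)*(g)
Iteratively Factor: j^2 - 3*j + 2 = (j - 1)*(j - 2)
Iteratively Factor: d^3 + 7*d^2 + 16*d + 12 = (d + 2)*(d^2 + 5*d + 6) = (d + 2)^2*(d + 3)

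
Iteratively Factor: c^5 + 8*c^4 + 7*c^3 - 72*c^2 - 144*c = (c + 4)*(c^4 + 4*c^3 - 9*c^2 - 36*c) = (c - 3)*(c + 4)*(c^3 + 7*c^2 + 12*c) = (c - 3)*(c + 3)*(c + 4)*(c^2 + 4*c) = (c - 3)*(c + 3)*(c + 4)^2*(c)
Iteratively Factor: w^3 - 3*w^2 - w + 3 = (w - 3)*(w^2 - 1) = (w - 3)*(w - 1)*(w + 1)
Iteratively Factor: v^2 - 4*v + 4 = (v - 2)*(v - 2)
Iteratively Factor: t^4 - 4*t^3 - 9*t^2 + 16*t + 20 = (t + 2)*(t^3 - 6*t^2 + 3*t + 10) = (t - 5)*(t + 2)*(t^2 - t - 2) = (t - 5)*(t + 1)*(t + 2)*(t - 2)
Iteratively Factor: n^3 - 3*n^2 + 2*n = (n - 1)*(n^2 - 2*n) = n*(n - 1)*(n - 2)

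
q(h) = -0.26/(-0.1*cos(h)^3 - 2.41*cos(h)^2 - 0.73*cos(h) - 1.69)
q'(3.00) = -0.01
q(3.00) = 0.08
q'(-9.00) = 0.04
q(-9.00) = 0.09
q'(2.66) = -0.05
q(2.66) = 0.09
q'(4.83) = -0.10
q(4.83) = 0.14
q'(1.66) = 0.03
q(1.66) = 0.16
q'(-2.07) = 0.10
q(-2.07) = 0.14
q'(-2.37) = 0.08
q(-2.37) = 0.11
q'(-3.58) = -0.04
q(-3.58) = 0.09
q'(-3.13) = 0.00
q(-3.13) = 0.08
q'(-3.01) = 0.01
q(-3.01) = 0.08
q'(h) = -0.26*(-0.3*sin(h)*cos(h)^2 - 4.82*sin(h)*cos(h) - 0.73*sin(h))/(-0.1*cos(h)^3 - 2.41*cos(h)^2 - 0.73*cos(h) - 1.69)^2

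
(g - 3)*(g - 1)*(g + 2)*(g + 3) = g^4 + g^3 - 11*g^2 - 9*g + 18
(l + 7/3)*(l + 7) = l^2 + 28*l/3 + 49/3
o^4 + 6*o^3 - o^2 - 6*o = o*(o - 1)*(o + 1)*(o + 6)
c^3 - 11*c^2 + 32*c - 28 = (c - 7)*(c - 2)^2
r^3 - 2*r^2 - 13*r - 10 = (r - 5)*(r + 1)*(r + 2)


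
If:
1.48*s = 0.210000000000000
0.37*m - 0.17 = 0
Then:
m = 0.46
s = 0.14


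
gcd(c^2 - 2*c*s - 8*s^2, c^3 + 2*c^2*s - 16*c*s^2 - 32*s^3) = -c^2 + 2*c*s + 8*s^2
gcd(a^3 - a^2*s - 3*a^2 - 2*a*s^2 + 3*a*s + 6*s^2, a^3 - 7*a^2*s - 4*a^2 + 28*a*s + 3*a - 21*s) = a - 3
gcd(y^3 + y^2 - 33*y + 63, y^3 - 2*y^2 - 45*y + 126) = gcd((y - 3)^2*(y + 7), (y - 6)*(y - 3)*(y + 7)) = y^2 + 4*y - 21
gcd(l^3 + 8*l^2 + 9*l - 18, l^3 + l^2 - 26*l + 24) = l^2 + 5*l - 6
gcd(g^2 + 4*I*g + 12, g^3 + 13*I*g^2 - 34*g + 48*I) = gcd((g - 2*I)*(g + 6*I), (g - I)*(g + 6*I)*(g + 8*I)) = g + 6*I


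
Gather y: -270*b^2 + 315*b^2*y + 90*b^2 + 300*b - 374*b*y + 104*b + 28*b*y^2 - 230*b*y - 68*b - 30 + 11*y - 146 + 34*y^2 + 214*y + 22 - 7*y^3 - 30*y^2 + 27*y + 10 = -180*b^2 + 336*b - 7*y^3 + y^2*(28*b + 4) + y*(315*b^2 - 604*b + 252) - 144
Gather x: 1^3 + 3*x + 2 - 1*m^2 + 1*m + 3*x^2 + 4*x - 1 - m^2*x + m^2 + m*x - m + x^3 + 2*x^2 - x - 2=x^3 + 5*x^2 + x*(-m^2 + m + 6)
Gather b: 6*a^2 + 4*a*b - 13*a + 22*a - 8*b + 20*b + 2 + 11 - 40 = 6*a^2 + 9*a + b*(4*a + 12) - 27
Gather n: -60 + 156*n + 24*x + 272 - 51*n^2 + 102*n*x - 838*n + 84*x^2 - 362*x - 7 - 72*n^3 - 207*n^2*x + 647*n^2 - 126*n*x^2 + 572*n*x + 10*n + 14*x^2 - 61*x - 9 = -72*n^3 + n^2*(596 - 207*x) + n*(-126*x^2 + 674*x - 672) + 98*x^2 - 399*x + 196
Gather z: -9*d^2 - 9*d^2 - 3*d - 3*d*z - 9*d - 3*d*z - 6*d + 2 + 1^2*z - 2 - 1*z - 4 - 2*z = -18*d^2 - 18*d + z*(-6*d - 2) - 4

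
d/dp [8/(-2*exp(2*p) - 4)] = 8*exp(2*p)/(exp(2*p) + 2)^2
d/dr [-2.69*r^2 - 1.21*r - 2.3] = -5.38*r - 1.21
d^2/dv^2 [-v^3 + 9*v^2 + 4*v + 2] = 18 - 6*v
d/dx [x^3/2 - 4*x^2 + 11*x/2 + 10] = 3*x^2/2 - 8*x + 11/2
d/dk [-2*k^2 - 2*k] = -4*k - 2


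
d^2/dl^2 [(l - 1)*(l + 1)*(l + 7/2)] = 6*l + 7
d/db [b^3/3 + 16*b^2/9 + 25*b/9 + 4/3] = b^2 + 32*b/9 + 25/9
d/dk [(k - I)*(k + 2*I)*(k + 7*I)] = 3*k^2 + 16*I*k - 5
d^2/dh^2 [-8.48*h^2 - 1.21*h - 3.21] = -16.9600000000000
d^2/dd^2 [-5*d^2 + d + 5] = -10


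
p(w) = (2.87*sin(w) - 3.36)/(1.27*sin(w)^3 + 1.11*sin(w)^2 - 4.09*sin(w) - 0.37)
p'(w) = (2.87*sin(w) - 3.36)*(-3.81*sin(w)^2*cos(w) - 2.22*sin(w)*cos(w) + 4.09*cos(w))/(1.27*sin(w)^3 + 1.11*sin(w)^2 - 4.09*sin(w) - 0.37)^2 + 2.87*cos(w)/(1.27*sin(w)^3 + 1.11*sin(w)^2 - 4.09*sin(w) - 0.37) = (-7.2898*sin(w)^3 + 9.6159*sin(w)^2 + 7.4592*sin(w) - 14.8043)*cos(w)/(1.6129*sin(w)^6 + 2.8194*sin(w)^5 - 9.1565*sin(w)^4 - 10.0196*sin(w)^3 + 15.9067*sin(w)^2 + 3.0266*sin(w) + 0.1369)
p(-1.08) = -1.82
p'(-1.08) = -0.40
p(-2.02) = -1.81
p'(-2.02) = 0.34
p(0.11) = 3.79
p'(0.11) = -21.34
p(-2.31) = -2.00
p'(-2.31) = 1.08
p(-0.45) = -3.04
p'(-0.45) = -6.14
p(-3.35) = 2.39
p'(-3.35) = 9.43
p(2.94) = 2.46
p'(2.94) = 9.89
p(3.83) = -2.20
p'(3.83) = 1.93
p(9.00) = 1.22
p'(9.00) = 3.06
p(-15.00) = -2.17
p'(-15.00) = 1.78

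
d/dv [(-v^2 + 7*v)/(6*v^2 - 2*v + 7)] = (-40*v^2 - 14*v + 49)/(36*v^4 - 24*v^3 + 88*v^2 - 28*v + 49)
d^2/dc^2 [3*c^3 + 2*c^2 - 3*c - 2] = 18*c + 4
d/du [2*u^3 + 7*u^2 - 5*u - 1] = 6*u^2 + 14*u - 5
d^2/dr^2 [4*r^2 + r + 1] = 8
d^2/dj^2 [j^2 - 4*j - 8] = 2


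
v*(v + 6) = v^2 + 6*v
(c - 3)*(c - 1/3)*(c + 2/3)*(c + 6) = c^4 + 10*c^3/3 - 155*c^2/9 - 20*c/3 + 4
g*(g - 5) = g^2 - 5*g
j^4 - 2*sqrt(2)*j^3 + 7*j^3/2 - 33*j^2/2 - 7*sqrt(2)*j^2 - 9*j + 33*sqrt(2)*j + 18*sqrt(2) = (j - 3)*(j + 1/2)*(j + 6)*(j - 2*sqrt(2))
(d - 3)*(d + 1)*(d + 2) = d^3 - 7*d - 6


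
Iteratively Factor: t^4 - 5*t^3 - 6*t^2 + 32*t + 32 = (t - 4)*(t^3 - t^2 - 10*t - 8) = (t - 4)*(t + 2)*(t^2 - 3*t - 4) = (t - 4)*(t + 1)*(t + 2)*(t - 4)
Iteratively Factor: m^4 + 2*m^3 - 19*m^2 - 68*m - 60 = (m + 2)*(m^3 - 19*m - 30) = (m - 5)*(m + 2)*(m^2 + 5*m + 6) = (m - 5)*(m + 2)*(m + 3)*(m + 2)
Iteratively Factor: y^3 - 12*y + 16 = (y - 2)*(y^2 + 2*y - 8) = (y - 2)^2*(y + 4)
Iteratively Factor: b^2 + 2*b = (b + 2)*(b)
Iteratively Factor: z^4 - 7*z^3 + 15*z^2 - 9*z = (z - 1)*(z^3 - 6*z^2 + 9*z) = z*(z - 1)*(z^2 - 6*z + 9) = z*(z - 3)*(z - 1)*(z - 3)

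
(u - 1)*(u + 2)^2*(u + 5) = u^4 + 8*u^3 + 15*u^2 - 4*u - 20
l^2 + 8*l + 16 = (l + 4)^2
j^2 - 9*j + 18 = (j - 6)*(j - 3)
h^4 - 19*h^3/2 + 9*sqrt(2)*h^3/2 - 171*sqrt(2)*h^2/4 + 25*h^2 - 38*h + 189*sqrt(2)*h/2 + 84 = (h - 6)*(h - 7/2)*(h + sqrt(2)/2)*(h + 4*sqrt(2))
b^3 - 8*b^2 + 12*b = b*(b - 6)*(b - 2)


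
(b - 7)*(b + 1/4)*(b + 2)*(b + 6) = b^4 + 5*b^3/4 - 175*b^2/4 - 95*b - 21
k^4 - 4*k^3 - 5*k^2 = k^2*(k - 5)*(k + 1)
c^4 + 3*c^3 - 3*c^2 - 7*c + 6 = (c - 1)^2*(c + 2)*(c + 3)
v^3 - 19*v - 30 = (v - 5)*(v + 2)*(v + 3)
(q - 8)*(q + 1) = q^2 - 7*q - 8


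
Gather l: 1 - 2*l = 1 - 2*l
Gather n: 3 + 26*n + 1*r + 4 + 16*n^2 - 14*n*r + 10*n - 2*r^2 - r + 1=16*n^2 + n*(36 - 14*r) - 2*r^2 + 8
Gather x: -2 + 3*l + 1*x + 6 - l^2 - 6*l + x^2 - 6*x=-l^2 - 3*l + x^2 - 5*x + 4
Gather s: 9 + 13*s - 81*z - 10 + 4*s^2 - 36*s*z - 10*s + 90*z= 4*s^2 + s*(3 - 36*z) + 9*z - 1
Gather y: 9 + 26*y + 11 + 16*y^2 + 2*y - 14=16*y^2 + 28*y + 6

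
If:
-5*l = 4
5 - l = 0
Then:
No Solution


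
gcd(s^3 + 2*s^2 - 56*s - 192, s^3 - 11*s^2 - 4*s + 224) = s^2 - 4*s - 32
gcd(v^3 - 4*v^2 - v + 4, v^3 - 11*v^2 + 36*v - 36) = 1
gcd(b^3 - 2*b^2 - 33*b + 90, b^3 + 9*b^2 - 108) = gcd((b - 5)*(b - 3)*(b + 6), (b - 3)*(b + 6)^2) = b^2 + 3*b - 18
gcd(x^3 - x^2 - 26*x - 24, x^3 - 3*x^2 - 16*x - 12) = x^2 - 5*x - 6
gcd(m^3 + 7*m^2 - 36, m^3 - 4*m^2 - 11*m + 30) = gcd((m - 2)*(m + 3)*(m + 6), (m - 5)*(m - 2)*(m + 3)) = m^2 + m - 6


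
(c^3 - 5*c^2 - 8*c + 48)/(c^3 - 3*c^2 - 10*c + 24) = (c - 4)/(c - 2)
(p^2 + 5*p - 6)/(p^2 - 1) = (p + 6)/(p + 1)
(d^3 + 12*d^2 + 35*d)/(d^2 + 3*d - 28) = d*(d + 5)/(d - 4)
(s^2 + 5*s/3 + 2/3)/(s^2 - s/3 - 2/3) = (s + 1)/(s - 1)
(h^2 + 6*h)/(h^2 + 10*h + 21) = h*(h + 6)/(h^2 + 10*h + 21)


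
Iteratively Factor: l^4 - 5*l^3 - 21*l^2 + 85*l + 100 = (l + 1)*(l^3 - 6*l^2 - 15*l + 100) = (l + 1)*(l + 4)*(l^2 - 10*l + 25) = (l - 5)*(l + 1)*(l + 4)*(l - 5)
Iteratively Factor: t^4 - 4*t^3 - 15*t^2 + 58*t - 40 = (t + 4)*(t^3 - 8*t^2 + 17*t - 10) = (t - 1)*(t + 4)*(t^2 - 7*t + 10) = (t - 2)*(t - 1)*(t + 4)*(t - 5)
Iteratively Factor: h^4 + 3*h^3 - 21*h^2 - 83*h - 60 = (h + 3)*(h^3 - 21*h - 20) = (h - 5)*(h + 3)*(h^2 + 5*h + 4) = (h - 5)*(h + 3)*(h + 4)*(h + 1)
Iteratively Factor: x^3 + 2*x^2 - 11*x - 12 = (x + 1)*(x^2 + x - 12) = (x - 3)*(x + 1)*(x + 4)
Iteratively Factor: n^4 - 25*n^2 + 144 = (n + 4)*(n^3 - 4*n^2 - 9*n + 36) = (n - 4)*(n + 4)*(n^2 - 9) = (n - 4)*(n - 3)*(n + 4)*(n + 3)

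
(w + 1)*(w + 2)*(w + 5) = w^3 + 8*w^2 + 17*w + 10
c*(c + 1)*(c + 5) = c^3 + 6*c^2 + 5*c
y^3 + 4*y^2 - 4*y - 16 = (y - 2)*(y + 2)*(y + 4)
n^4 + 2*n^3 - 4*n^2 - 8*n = n*(n - 2)*(n + 2)^2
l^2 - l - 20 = (l - 5)*(l + 4)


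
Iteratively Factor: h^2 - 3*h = (h)*(h - 3)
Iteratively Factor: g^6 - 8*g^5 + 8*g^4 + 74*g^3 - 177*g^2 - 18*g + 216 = (g + 3)*(g^5 - 11*g^4 + 41*g^3 - 49*g^2 - 30*g + 72) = (g - 2)*(g + 3)*(g^4 - 9*g^3 + 23*g^2 - 3*g - 36) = (g - 2)*(g + 1)*(g + 3)*(g^3 - 10*g^2 + 33*g - 36) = (g - 3)*(g - 2)*(g + 1)*(g + 3)*(g^2 - 7*g + 12) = (g - 4)*(g - 3)*(g - 2)*(g + 1)*(g + 3)*(g - 3)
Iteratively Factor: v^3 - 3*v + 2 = (v - 1)*(v^2 + v - 2) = (v - 1)*(v + 2)*(v - 1)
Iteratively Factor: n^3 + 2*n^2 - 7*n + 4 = (n - 1)*(n^2 + 3*n - 4) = (n - 1)^2*(n + 4)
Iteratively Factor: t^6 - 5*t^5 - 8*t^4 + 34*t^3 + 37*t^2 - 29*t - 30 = (t - 1)*(t^5 - 4*t^4 - 12*t^3 + 22*t^2 + 59*t + 30) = (t - 5)*(t - 1)*(t^4 + t^3 - 7*t^2 - 13*t - 6) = (t - 5)*(t - 3)*(t - 1)*(t^3 + 4*t^2 + 5*t + 2) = (t - 5)*(t - 3)*(t - 1)*(t + 2)*(t^2 + 2*t + 1) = (t - 5)*(t - 3)*(t - 1)*(t + 1)*(t + 2)*(t + 1)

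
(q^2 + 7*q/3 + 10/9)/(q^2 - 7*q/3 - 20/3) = (q + 2/3)/(q - 4)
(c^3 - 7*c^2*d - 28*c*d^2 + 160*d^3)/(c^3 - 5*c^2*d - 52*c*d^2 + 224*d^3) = (c + 5*d)/(c + 7*d)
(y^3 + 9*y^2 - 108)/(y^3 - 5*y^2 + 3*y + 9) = (y^2 + 12*y + 36)/(y^2 - 2*y - 3)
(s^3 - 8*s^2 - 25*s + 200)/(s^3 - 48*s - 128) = (s^2 - 25)/(s^2 + 8*s + 16)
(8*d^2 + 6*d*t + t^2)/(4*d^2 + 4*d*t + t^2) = (4*d + t)/(2*d + t)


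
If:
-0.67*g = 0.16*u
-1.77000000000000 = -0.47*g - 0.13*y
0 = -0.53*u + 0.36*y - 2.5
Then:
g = -2.62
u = 10.96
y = 23.08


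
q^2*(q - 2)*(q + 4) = q^4 + 2*q^3 - 8*q^2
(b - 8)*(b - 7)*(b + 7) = b^3 - 8*b^2 - 49*b + 392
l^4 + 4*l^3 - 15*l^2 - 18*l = l*(l - 3)*(l + 1)*(l + 6)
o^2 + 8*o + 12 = (o + 2)*(o + 6)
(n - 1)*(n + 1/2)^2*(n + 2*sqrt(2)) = n^4 + 2*sqrt(2)*n^3 - 3*n^2/4 - 3*sqrt(2)*n/2 - n/4 - sqrt(2)/2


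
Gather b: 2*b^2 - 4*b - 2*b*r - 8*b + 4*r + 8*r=2*b^2 + b*(-2*r - 12) + 12*r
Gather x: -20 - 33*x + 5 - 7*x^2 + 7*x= -7*x^2 - 26*x - 15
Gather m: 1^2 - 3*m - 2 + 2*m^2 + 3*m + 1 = 2*m^2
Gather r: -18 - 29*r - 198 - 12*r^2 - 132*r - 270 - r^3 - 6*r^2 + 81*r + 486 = -r^3 - 18*r^2 - 80*r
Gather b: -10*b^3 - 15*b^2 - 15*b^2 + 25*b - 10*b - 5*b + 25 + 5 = -10*b^3 - 30*b^2 + 10*b + 30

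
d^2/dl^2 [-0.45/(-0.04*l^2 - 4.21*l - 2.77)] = (-0.00144*l^2 - 0.15156*l + 0.45*(0.08*l + 4.21)*(0.16*l + 8.42) - 0.09972)/(0.04*l^2 + 4.21*l + 2.77)^3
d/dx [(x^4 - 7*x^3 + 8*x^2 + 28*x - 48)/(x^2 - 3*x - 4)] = 2*(x^3 - 3*x - 8)/(x^2 + 2*x + 1)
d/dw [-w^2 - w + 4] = -2*w - 1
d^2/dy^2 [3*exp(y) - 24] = 3*exp(y)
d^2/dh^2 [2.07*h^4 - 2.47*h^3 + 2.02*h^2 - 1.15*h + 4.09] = 24.84*h^2 - 14.82*h + 4.04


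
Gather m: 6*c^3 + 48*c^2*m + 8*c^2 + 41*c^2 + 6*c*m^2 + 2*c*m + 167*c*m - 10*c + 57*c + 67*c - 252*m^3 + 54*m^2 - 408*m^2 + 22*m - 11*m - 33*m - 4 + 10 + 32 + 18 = 6*c^3 + 49*c^2 + 114*c - 252*m^3 + m^2*(6*c - 354) + m*(48*c^2 + 169*c - 22) + 56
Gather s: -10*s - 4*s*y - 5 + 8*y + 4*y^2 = s*(-4*y - 10) + 4*y^2 + 8*y - 5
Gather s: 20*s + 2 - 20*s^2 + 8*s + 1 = -20*s^2 + 28*s + 3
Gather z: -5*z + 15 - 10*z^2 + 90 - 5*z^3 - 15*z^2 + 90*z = -5*z^3 - 25*z^2 + 85*z + 105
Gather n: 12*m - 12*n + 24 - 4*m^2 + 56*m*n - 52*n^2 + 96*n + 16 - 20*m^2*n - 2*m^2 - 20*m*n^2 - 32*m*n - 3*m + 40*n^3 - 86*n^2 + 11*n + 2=-6*m^2 + 9*m + 40*n^3 + n^2*(-20*m - 138) + n*(-20*m^2 + 24*m + 95) + 42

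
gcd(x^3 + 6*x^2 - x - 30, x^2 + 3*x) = x + 3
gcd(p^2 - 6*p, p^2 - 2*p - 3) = 1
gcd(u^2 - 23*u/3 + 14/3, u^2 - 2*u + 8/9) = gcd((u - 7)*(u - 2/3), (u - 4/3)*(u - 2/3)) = u - 2/3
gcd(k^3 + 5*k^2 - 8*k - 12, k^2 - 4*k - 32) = 1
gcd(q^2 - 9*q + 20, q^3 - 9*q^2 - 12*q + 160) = q - 5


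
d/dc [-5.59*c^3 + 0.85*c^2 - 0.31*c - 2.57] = -16.77*c^2 + 1.7*c - 0.31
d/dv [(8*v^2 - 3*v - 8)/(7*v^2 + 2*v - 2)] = (37*v^2 + 80*v + 22)/(49*v^4 + 28*v^3 - 24*v^2 - 8*v + 4)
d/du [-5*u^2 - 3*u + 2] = -10*u - 3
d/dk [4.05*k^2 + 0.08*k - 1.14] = 8.1*k + 0.08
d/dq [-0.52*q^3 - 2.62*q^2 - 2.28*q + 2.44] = -1.56*q^2 - 5.24*q - 2.28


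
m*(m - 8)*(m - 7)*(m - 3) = m^4 - 18*m^3 + 101*m^2 - 168*m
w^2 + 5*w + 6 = (w + 2)*(w + 3)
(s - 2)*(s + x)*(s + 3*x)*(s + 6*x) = s^4 + 10*s^3*x - 2*s^3 + 27*s^2*x^2 - 20*s^2*x + 18*s*x^3 - 54*s*x^2 - 36*x^3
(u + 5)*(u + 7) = u^2 + 12*u + 35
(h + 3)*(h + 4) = h^2 + 7*h + 12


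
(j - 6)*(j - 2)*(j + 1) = j^3 - 7*j^2 + 4*j + 12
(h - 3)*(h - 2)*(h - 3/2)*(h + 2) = h^4 - 9*h^3/2 + h^2/2 + 18*h - 18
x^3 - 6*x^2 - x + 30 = (x - 5)*(x - 3)*(x + 2)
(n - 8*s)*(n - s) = n^2 - 9*n*s + 8*s^2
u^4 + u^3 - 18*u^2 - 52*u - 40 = (u - 5)*(u + 2)^3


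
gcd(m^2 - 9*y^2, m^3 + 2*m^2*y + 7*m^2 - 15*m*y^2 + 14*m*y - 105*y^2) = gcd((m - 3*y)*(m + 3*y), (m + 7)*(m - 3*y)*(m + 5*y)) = -m + 3*y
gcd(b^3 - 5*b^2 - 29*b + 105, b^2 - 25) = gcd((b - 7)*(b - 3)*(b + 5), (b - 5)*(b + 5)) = b + 5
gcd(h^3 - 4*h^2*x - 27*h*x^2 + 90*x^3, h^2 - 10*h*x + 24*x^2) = -h + 6*x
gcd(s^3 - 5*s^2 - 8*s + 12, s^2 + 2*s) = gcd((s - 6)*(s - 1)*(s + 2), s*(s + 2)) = s + 2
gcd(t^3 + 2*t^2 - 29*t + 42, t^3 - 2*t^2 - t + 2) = t - 2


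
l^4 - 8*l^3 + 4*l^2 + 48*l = l*(l - 6)*(l - 4)*(l + 2)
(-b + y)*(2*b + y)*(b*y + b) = -2*b^3*y - 2*b^3 + b^2*y^2 + b^2*y + b*y^3 + b*y^2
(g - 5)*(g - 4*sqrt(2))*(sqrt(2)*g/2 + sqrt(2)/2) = sqrt(2)*g^3/2 - 4*g^2 - 2*sqrt(2)*g^2 - 5*sqrt(2)*g/2 + 16*g + 20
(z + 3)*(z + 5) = z^2 + 8*z + 15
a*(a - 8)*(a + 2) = a^3 - 6*a^2 - 16*a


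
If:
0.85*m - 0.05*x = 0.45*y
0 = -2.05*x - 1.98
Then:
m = 0.529411764705882*y - 0.0568149210903874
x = -0.97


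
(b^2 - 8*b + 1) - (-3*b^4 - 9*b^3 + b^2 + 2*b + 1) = 3*b^4 + 9*b^3 - 10*b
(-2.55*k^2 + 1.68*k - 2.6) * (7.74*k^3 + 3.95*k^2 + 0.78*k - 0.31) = -19.737*k^5 + 2.9307*k^4 - 15.477*k^3 - 8.1691*k^2 - 2.5488*k + 0.806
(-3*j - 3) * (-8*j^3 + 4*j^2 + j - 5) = 24*j^4 + 12*j^3 - 15*j^2 + 12*j + 15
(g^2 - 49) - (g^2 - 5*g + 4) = 5*g - 53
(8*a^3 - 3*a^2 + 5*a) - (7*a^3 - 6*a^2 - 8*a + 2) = a^3 + 3*a^2 + 13*a - 2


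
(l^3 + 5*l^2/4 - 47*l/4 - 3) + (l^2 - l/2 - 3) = l^3 + 9*l^2/4 - 49*l/4 - 6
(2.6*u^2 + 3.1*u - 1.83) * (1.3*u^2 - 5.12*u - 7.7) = 3.38*u^4 - 9.282*u^3 - 38.271*u^2 - 14.5004*u + 14.091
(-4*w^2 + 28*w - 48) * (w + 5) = -4*w^3 + 8*w^2 + 92*w - 240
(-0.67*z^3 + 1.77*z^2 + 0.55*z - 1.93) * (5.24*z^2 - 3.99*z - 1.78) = -3.5108*z^5 + 11.9481*z^4 - 2.9877*z^3 - 15.4583*z^2 + 6.7217*z + 3.4354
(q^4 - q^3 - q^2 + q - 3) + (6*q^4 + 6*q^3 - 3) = 7*q^4 + 5*q^3 - q^2 + q - 6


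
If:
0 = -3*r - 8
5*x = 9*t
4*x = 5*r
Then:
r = -8/3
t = -50/27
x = -10/3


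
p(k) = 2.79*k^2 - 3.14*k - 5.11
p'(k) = 5.58*k - 3.14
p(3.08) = 11.69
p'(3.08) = 14.05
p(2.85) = 8.60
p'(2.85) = 12.76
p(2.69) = 6.63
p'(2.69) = 11.87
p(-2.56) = 21.21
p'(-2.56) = -17.42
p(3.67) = 20.94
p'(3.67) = 17.34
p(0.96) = -5.55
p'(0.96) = 2.22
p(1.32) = -4.39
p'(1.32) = 4.23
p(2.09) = 0.51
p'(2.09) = 8.52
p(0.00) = -5.11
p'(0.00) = -3.14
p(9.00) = 192.62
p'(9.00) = 47.08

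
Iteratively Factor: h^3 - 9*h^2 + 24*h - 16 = (h - 1)*(h^2 - 8*h + 16) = (h - 4)*(h - 1)*(h - 4)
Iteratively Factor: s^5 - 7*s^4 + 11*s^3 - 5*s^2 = (s - 5)*(s^4 - 2*s^3 + s^2) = (s - 5)*(s - 1)*(s^3 - s^2) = (s - 5)*(s - 1)^2*(s^2) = s*(s - 5)*(s - 1)^2*(s)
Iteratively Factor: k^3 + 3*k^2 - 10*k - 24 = (k + 2)*(k^2 + k - 12) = (k - 3)*(k + 2)*(k + 4)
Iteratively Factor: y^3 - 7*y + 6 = (y + 3)*(y^2 - 3*y + 2) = (y - 1)*(y + 3)*(y - 2)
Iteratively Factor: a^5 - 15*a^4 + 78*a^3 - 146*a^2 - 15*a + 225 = (a - 3)*(a^4 - 12*a^3 + 42*a^2 - 20*a - 75) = (a - 3)*(a + 1)*(a^3 - 13*a^2 + 55*a - 75) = (a - 3)^2*(a + 1)*(a^2 - 10*a + 25) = (a - 5)*(a - 3)^2*(a + 1)*(a - 5)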